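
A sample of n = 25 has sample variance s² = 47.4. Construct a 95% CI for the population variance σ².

df = 24. χ²_{0.025} = 39.364, χ²_{0.975} = 12.401. CI for σ² = ((n-1)s²/χ²_{α/2}, (n-1)s²/χ²_{1-α/2}) = (24·47.4/39.364, 24·47.4/12.401) = (28.9, 91.73)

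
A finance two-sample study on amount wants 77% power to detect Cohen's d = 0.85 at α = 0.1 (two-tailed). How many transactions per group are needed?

z_{α/2} = 1.645, z_β = Φ⁻¹(0.77) = 0.739. For large effect (d = 0.85): n per group = 2(z_{α/2} + z_β)²/d² = 2(1.645 + 0.739)²/0.85² = 15.7 → 16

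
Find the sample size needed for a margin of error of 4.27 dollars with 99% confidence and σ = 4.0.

n = (z*σ/E)² = (2.576×4.0/4.27)² = 5.8 → n = 6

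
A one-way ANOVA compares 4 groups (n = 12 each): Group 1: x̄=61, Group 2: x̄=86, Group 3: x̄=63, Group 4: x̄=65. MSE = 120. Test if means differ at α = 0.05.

Grand mean = 68.75. SS_between = 4857.0, MS_between = 1619.0. F = 13.492, F_crit ≈ 2.816. Reject H₀.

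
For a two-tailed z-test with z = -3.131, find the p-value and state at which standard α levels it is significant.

p = 2·P(Z > |-3.131|) = 2·(1 - Φ(3.131)) ≈ 0.0017. Significant at α = 0.1; Significant at α = 0.05; Significant at α = 0.01.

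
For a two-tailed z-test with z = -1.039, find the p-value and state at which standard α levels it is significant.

p = 2·P(Z > |-1.039|) = 2·(1 - Φ(1.039)) ≈ 0.2988. Not significant at any standard level.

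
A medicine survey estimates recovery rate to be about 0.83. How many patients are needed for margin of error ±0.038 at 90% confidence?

n = z²p(1-p)/E² = 1.645²×0.83×0.17/0.038² = 264.4 → n = 265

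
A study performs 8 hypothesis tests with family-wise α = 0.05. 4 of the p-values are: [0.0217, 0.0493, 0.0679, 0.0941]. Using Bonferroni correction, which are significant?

Bonferroni α = 0.05/8 = 0.00625. None of the given p-values are significant.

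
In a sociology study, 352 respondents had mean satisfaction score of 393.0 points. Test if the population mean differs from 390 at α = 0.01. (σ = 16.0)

z = (x̄ - μ₀)/(σ/√n) = (393.0 - 390)/(16.0/√352) = 3.518. Critical value: ±2.576. Since |3.518| > 2.576, Reject H₀.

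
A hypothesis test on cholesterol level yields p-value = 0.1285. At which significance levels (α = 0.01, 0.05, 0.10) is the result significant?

p = 0.1285. Not significant at any of the given levels.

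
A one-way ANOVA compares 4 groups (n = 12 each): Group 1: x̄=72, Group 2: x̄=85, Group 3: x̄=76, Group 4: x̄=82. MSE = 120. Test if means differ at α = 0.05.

Grand mean = 78.75. SS_between = 1233.0, MS_between = 411.0. F = 3.425, F_crit ≈ 2.816. Reject H₀.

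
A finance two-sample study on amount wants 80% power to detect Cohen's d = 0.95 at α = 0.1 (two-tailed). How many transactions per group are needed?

z_{α/2} = 1.645, z_β = Φ⁻¹(0.8) = 0.842. For large effect (d = 0.95): n per group = 2(z_{α/2} + z_β)²/d² = 2(1.645 + 0.842)²/0.95² = 13.7 → 14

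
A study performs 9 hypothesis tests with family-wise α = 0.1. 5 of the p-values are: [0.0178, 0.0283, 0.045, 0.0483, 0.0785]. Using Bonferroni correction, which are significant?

Bonferroni α = 0.1/9 = 0.01111. None of the given p-values are significant.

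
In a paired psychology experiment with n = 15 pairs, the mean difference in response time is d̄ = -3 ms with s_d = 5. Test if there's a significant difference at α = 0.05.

t = d̄/(s_d/√n) = -3/(5/√15) = -2.324. df = 14, critical t = ±2.145. Reject H₀.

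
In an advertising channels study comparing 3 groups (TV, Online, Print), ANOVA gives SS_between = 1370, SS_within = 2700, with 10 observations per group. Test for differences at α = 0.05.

df_between = 2, df_within = 27. F = MS_between/MS_within = 685.0/100.0 = 6.85. F_crit ≈ 3.354. Reject H₀. At least one mean differs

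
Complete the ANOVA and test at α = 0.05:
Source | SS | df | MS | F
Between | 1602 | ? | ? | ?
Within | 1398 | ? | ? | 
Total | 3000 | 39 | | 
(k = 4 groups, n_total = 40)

df_between = 3, df_within = 36. MS_between = 534.0, MS_within = 38.83. F = 13.751, F_crit ≈ 2.866. Reject H₀.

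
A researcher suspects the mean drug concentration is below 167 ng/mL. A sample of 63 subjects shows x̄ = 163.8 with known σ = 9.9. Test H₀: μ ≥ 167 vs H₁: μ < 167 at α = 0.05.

z = -2.566. Critical value: -1.645. Reject H₀.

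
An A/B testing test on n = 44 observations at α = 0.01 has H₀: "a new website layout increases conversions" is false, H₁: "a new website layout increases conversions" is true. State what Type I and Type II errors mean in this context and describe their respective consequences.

Type I (false positive): concluding that a new website layout increases conversions when it is not — rolling out a layout that doesn't actually help — wasted engineering effort. Type II (false negative): failing to conclude that a new website layout increases conversions when it is — discarding a layout that would have improved conversions — lost revenue. Which is costlier depends on domain priorities and is a judgement call rather than a statistical fact.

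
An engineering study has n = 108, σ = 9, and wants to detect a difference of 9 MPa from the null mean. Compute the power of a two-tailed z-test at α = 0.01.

SE = σ/√n = 9/√108 = 0.866. Non-centrality λ = d/SE = 9/0.866 = 10.392. Power ≈ Φ(λ - z_{α/2}) = Φ(10.392 - 2.576) = Φ(7.816) = 1.0.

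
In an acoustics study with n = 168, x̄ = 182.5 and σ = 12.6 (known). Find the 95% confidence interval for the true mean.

CI = x̄ ± z*(σ/√n) = 182.5 ± 1.96(12.6/√168) = 182.5 ± 1.91 = (180.59, 184.41)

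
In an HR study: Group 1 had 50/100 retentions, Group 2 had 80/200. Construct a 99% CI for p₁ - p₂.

p̂₁ = 0.5, p̂₂ = 0.4. Difference = 0.1. CI = (-0.057, 0.257)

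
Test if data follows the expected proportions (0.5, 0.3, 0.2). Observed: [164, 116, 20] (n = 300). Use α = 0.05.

Expected: [150.0, 90.0, 60.0]. χ² = 35.484. df = 2, critical = 5.991. Reject H₀.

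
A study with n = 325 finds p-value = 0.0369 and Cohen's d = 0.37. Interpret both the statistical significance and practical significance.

Statistically significant (p = 0.0369 < 0.05). Cohen's d = 0.37 indicates a small effect size. Both statistical and practical significance should be considered.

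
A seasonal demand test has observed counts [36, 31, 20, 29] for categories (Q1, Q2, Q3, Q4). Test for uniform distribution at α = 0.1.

Expected = 29 each. χ² = Σ(O-E)²/E = 4.621. df = 3, critical value = 6.251. Fail to reject H₀.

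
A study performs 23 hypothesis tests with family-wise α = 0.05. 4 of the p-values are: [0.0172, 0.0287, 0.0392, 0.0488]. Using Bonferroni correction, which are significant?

Bonferroni α = 0.05/23 = 0.00217. None of the given p-values are significant.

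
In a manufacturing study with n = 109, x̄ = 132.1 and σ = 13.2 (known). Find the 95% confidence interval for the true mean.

CI = x̄ ± z*(σ/√n) = 132.1 ± 1.96(13.2/√109) = 132.1 ± 2.48 = (129.62, 134.58)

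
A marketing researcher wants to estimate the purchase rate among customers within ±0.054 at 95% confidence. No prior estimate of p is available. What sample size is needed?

Conservative approach: use p = 0.5 (maximizes p(1-p) = 0.25). n = z²(0.25)/E² = 1.96²×0.25/0.054² = 329.4 → n = 330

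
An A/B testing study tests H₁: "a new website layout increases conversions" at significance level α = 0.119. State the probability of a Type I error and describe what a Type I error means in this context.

P(Type I error) = α = 0.119. A Type I error is rejecting H₀ when H₀ is actually true (false positive) — here, concluding that a new website layout increases conversions when in fact this is not the case. Consequence: rolling out a layout that doesn't actually help — wasted engineering effort.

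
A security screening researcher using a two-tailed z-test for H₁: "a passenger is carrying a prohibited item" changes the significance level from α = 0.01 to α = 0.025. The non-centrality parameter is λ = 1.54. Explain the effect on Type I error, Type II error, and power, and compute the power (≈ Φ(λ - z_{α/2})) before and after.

Increasing α from 0.01 to 0.025:
• Type I error rate increases (α is the Type I rate by definition).
• Critical value moves from z_{α/2} = 2.576 to 2.241, so power = Φ(λ - z_{α/2}) goes from Φ(1.54 - 2.576) = 0.15 to Φ(1.54 - 2.241) = 0.242.
• Type II error rate β = 1 - power therefore decreases (0.85 → 0.758).
Appropriate when false negatives are costly — here, letting a prohibited item through — security breach.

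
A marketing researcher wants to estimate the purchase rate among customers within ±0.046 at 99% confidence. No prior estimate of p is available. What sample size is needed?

Conservative approach: use p = 0.5 (maximizes p(1-p) = 0.25). n = z²(0.25)/E² = 2.576²×0.25/0.046² = 784.0 → n = 784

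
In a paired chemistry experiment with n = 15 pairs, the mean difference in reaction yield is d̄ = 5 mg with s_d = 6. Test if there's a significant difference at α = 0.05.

t = d̄/(s_d/√n) = 5/(6/√15) = 3.227. df = 14, critical t = ±2.145. Reject H₀.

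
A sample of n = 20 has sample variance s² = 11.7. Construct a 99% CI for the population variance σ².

df = 19. χ²_{0.005} = 38.582, χ²_{0.995} = 6.844. CI for σ² = ((n-1)s²/χ²_{α/2}, (n-1)s²/χ²_{1-α/2}) = (19·11.7/38.582, 19·11.7/6.844) = (5.76, 32.48)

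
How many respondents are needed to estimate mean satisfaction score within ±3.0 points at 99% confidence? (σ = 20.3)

n = (z*σ/E)² = (2.576×20.3/3.0)² = 303.8 → n = 304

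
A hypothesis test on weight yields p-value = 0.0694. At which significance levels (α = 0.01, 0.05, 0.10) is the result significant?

p = 0.0694. Significant at: α = 0.1.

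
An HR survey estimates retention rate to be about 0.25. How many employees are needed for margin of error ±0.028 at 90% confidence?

n = z²p(1-p)/E² = 1.645²×0.25×0.75/0.028² = 647.2 → n = 648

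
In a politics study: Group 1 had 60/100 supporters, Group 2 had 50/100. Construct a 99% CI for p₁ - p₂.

p̂₁ = 0.6, p̂₂ = 0.5. Difference = 0.1. CI = (-0.08, 0.28)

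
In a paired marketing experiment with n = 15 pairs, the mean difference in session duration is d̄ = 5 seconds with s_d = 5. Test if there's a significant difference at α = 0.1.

t = d̄/(s_d/√n) = 5/(5/√15) = 3.873. df = 14, critical t = ±1.761. Reject H₀.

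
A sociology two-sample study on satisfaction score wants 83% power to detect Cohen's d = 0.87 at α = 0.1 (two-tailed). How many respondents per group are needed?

z_{α/2} = 1.645, z_β = Φ⁻¹(0.83) = 0.954. For large effect (d = 0.87): n per group = 2(z_{α/2} + z_β)²/d² = 2(1.645 + 0.954)²/0.87² = 17.8 → 18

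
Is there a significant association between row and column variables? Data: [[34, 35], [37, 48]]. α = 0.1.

χ² = 0.506. df = 1, critical = 2.706. Fail to reject H₀. No evidence of dependence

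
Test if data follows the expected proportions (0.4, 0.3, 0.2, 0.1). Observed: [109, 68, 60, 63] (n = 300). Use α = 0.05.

Expected: [120.0, 90.0, 60.0, 30.0]. χ² = 42.686. df = 3, critical = 7.815. Reject H₀.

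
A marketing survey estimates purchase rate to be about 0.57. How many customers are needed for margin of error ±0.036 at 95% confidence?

n = z²p(1-p)/E² = 1.96²×0.57×0.43/0.036² = 726.5 → n = 727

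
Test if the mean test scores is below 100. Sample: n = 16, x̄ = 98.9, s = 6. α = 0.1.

t = (98.9 - 100)/(6/√16) = -0.733, df = 15. Critical t = -1.341. Fail to reject H₀.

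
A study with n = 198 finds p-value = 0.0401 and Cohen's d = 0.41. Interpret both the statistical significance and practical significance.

Statistically significant (p = 0.0401 < 0.05). Cohen's d = 0.41 indicates a small effect size. Both statistical and practical significance should be considered.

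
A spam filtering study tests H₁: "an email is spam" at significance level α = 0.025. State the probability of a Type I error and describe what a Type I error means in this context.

P(Type I error) = α = 0.025. A Type I error is rejecting H₀ when H₀ is actually true (false positive) — here, concluding that an email is spam when in fact this is not the case. Consequence: a legitimate email is sent to the spam folder and the user misses it.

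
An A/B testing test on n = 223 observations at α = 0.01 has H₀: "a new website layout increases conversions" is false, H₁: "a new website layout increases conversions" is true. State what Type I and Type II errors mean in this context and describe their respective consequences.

Type I (false positive): concluding that a new website layout increases conversions when it is not — rolling out a layout that doesn't actually help — wasted engineering effort. Type II (false negative): failing to conclude that a new website layout increases conversions when it is — discarding a layout that would have improved conversions — lost revenue. Which is costlier depends on domain priorities and is a judgement call rather than a statistical fact.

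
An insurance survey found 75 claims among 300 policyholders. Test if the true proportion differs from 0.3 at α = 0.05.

p̂ = 0.25, p₀ = 0.3. z = (p̂ - p₀)/√(p₀(1-p₀)/n) = -1.89. Critical: ±1.96. Fail to reject H₀.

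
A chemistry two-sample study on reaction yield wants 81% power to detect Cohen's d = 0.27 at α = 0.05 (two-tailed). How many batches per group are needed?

z_{α/2} = 1.96, z_β = Φ⁻¹(0.81) = 0.878. For small effect (d = 0.27): n per group = 2(z_{α/2} + z_β)²/d² = 2(1.96 + 0.878)²/0.27² = 221.0 → 221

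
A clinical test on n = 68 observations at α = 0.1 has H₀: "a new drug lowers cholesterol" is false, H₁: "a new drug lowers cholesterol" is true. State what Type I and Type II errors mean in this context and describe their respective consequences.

Type I (false positive): concluding that a new drug lowers cholesterol when it is not — approving an ineffective drug — patients take a useless medication and may skip effective alternatives. Type II (false negative): failing to conclude that a new drug lowers cholesterol when it is — shelving an effective drug — patients miss out on a treatment that would have helped. Which is costlier depends on domain priorities and is a judgement call rather than a statistical fact.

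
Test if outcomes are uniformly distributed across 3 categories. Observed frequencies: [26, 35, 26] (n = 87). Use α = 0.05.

Expected = 29 each. χ² = Σ(O-E)²/E = 1.862. df = 2, critical value = 5.991. Fail to reject H₀.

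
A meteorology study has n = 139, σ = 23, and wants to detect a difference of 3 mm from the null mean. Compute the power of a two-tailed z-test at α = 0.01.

SE = σ/√n = 23/√139 = 1.951. Non-centrality λ = d/SE = 3/1.951 = 1.538. Power ≈ Φ(λ - z_{α/2}) = Φ(1.538 - 2.576) = Φ(-1.038) = 0.15.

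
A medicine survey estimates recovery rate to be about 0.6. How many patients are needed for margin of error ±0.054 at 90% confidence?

n = z²p(1-p)/E² = 1.645²×0.6×0.4/0.054² = 222.7 → n = 223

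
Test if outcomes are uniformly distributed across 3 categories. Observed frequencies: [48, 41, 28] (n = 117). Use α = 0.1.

Expected = 39 each. χ² = Σ(O-E)²/E = 5.282. df = 2, critical value = 4.605. Reject H₀.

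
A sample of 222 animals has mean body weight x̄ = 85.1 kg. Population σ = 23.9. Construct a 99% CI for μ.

CI = x̄ ± z*(σ/√n) = 85.1 ± 2.576(23.9/√222) = 85.1 ± 4.13 = (80.97, 89.23)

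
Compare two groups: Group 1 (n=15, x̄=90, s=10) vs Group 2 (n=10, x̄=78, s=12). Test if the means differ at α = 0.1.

Pooled sp = 10.83. t = 2.715, df = 23. Critical t = ±1.714. Reject H₀.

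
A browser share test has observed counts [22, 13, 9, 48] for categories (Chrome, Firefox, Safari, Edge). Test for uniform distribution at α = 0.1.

Expected = 23 each. χ² = Σ(O-E)²/E = 40.087. df = 3, critical value = 6.251. Reject H₀.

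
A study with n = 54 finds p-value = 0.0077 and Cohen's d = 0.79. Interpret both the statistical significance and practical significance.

Statistically significant (p = 0.0077 < 0.05). Cohen's d = 0.79 indicates a medium effect size. Both statistical and practical significance should be considered.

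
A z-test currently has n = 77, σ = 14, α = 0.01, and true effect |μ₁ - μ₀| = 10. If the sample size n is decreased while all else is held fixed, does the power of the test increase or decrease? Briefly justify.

Power decreases: a smaller n inflates the standard error σ/√n, pulling the sampling distribution under H₁ back toward the critical value.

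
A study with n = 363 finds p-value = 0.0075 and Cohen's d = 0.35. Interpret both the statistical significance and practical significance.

Statistically significant (p = 0.0075 < 0.05). Cohen's d = 0.35 indicates a small effect size. Both statistical and practical significance should be considered.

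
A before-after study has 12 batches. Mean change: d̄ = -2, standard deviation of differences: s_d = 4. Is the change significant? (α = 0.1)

t = d̄/(s_d/√n) = -2/(4/√12) = -1.732. df = 11, critical t = ±1.796. Fail to reject H₀.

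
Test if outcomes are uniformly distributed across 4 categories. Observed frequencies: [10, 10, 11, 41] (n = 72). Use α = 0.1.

Expected = 18 each. χ² = Σ(O-E)²/E = 39.222. df = 3, critical value = 6.251. Reject H₀.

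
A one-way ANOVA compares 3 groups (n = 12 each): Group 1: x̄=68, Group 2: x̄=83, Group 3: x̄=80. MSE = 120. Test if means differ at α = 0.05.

Grand mean = 77.0. SS_between = 1512.0, MS_between = 756.0. F = 6.3, F_crit ≈ 3.285. Reject H₀.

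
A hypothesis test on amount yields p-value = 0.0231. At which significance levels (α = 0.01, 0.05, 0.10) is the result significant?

p = 0.0231. Significant at: α = 0.05, 0.1.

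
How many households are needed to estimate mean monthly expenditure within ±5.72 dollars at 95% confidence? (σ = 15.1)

n = (z*σ/E)² = (1.96×15.1/5.72)² = 26.8 → n = 27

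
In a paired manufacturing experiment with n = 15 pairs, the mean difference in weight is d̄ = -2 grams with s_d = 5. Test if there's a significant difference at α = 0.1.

t = d̄/(s_d/√n) = -2/(5/√15) = -1.549. df = 14, critical t = ±1.761. Fail to reject H₀.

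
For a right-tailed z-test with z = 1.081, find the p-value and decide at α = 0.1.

p = P(Z > 1.081) = 1 - Φ(1.081) ≈ 0.1398. Since p ≥ 0.1, fail to reject H₀ (not significant) at α = 0.1.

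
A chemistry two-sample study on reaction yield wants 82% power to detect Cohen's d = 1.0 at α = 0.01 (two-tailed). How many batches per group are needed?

z_{α/2} = 2.576, z_β = Φ⁻¹(0.82) = 0.915. For large effect (d = 1.0): n per group = 2(z_{α/2} + z_β)²/d² = 2(2.576 + 0.915)²/1.0² = 24.4 → 25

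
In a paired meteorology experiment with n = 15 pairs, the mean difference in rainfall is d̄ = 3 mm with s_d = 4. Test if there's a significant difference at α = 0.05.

t = d̄/(s_d/√n) = 3/(4/√15) = 2.905. df = 14, critical t = ±2.145. Reject H₀.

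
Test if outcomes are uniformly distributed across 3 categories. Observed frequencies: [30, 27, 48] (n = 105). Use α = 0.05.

Expected = 35 each. χ² = Σ(O-E)²/E = 7.371. df = 2, critical value = 5.991. Reject H₀.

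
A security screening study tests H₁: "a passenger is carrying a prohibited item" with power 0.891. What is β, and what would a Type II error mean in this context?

β = 1 - power = 1 - 0.891 = 0.109. A Type II error is failing to reject H₀ when H₀ is false (false negative) — here, failing to conclude that a passenger is carrying a prohibited item when in fact it is true. Consequence: letting a prohibited item through — security breach.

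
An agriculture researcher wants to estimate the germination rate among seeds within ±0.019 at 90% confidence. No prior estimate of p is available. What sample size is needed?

Conservative approach: use p = 0.5 (maximizes p(1-p) = 0.25). n = z²(0.25)/E² = 1.645²×0.25/0.019² = 1874.0 → n = 1874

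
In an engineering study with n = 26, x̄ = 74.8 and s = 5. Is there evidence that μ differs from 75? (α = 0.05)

t = (x̄ - μ₀)/(s/√n) = (74.8 - 75)/(5/√26) = -0.204. df = 25, critical t = ±2.06. Fail to reject H₀.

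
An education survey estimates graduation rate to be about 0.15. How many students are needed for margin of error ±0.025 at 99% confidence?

n = z²p(1-p)/E² = 2.576²×0.15×0.85/0.025² = 1353.7 → n = 1354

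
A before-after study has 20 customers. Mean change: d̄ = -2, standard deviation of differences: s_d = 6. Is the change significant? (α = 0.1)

t = d̄/(s_d/√n) = -2/(6/√20) = -1.491. df = 19, critical t = ±1.729. Fail to reject H₀.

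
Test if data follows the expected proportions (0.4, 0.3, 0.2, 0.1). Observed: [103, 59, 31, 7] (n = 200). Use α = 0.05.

Expected: [80.0, 60.0, 40.0, 20.0]. χ² = 17.104. df = 3, critical = 7.815. Reject H₀.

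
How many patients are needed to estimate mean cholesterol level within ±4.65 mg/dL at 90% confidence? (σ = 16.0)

n = (z*σ/E)² = (1.645×16.0/4.65)² = 32.04 → n = 33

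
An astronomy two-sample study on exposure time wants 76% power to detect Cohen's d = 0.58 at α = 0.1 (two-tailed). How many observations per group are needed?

z_{α/2} = 1.645, z_β = Φ⁻¹(0.76) = 0.706. For medium effect (d = 0.58): n per group = 2(z_{α/2} + z_β)²/d² = 2(1.645 + 0.706)²/0.58² = 32.9 → 33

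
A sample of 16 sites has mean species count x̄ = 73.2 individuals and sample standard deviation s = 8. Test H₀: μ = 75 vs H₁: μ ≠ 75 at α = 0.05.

t = (x̄ - μ₀)/(s/√n) = (73.2 - 75)/(8/√16) = -0.9. df = 15, critical t = ±2.131. Fail to reject H₀.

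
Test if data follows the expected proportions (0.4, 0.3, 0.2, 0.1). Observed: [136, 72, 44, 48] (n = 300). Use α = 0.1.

Expected: [120.0, 90.0, 60.0, 30.0]. χ² = 20.8. df = 3, critical = 6.251. Reject H₀.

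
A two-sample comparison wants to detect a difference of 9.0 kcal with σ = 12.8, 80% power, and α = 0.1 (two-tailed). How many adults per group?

n per group = 2(z_α/2 + z_β)²σ²/d² = 2×(1.645 + 0.84)²×12.8²/9.0² = 25.0 → n = 25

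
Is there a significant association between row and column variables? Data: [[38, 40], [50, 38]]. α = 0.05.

χ² = 1.089. df = 1, critical = 3.841. Fail to reject H₀. No evidence of dependence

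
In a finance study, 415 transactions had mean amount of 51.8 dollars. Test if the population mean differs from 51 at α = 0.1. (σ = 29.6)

z = (x̄ - μ₀)/(σ/√n) = (51.8 - 51)/(29.6/√415) = 0.551. Critical value: ±1.645. Since |0.551| ≤ 1.645, Fail to reject H₀.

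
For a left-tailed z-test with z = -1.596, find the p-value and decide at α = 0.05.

p = P(Z < -1.596) = Φ(-1.596) ≈ 0.0552. Since p ≥ 0.05, fail to reject H₀ (not significant) at α = 0.05.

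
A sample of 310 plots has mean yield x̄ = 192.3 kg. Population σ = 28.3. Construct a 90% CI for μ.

CI = x̄ ± z*(σ/√n) = 192.3 ± 1.645(28.3/√310) = 192.3 ± 2.64 = (189.66, 194.94)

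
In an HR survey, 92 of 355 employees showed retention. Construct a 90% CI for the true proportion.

p̂ = 0.259. CI = p̂ ± z*√(p̂(1-p̂)/n) = (0.221, 0.297)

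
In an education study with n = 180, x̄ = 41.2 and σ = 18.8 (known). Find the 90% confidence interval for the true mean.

CI = x̄ ± z*(σ/√n) = 41.2 ± 1.645(18.8/√180) = 41.2 ± 2.31 = (38.89, 43.51)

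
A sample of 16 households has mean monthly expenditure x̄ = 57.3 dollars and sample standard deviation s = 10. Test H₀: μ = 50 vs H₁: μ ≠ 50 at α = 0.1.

t = (x̄ - μ₀)/(s/√n) = (57.3 - 50)/(10/√16) = 2.92. df = 15, critical t = ±1.753. Reject H₀.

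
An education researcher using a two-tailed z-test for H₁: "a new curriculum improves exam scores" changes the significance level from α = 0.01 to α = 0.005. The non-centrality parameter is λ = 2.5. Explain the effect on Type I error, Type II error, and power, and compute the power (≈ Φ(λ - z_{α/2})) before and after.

Decreasing α from 0.01 to 0.005:
• Type I error rate decreases (α is the Type I rate by definition).
• Critical value moves from z_{α/2} = 2.576 to 2.807, so power = Φ(λ - z_{α/2}) goes from Φ(2.5 - 2.576) = 0.47 to Φ(2.5 - 2.807) = 0.379.
• Type II error rate β = 1 - power therefore increases (0.53 → 0.621).
Appropriate when false positives are costly — here, adopting a curriculum that gives no real benefit — disruption for nothing.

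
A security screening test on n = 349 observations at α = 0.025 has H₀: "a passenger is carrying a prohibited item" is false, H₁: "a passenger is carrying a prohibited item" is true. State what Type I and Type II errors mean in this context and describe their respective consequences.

Type I (false positive): concluding that a passenger is carrying a prohibited item when it is not — detaining an innocent passenger — delay and inconvenience. Type II (false negative): failing to conclude that a passenger is carrying a prohibited item when it is — letting a prohibited item through — security breach. Which is costlier depends on domain priorities and is a judgement call rather than a statistical fact.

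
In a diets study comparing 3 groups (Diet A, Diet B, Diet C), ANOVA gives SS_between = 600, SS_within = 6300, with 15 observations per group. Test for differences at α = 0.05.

df_between = 2, df_within = 42. F = MS_between/MS_within = 300.0/150.0 = 2.0. F_crit ≈ 3.22. Fail to reject H₀.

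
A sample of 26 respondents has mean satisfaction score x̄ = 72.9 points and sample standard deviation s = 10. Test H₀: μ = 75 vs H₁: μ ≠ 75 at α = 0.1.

t = (x̄ - μ₀)/(s/√n) = (72.9 - 75)/(10/√26) = -1.071. df = 25, critical t = ±1.708. Fail to reject H₀.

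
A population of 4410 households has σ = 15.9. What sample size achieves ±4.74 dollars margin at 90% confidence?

Without FPC: n₀ = (1.645×15.9/4.74)² = 30.449. With FPC: n = n₀N/(n₀+N-1) = 30.2 → n = 31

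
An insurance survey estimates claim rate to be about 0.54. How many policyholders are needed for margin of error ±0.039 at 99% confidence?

n = z²p(1-p)/E² = 2.576²×0.54×0.46/0.039² = 1083.7 → n = 1084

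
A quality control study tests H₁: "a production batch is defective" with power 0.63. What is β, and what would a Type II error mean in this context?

β = 1 - power = 1 - 0.63 = 0.37. A Type II error is failing to reject H₀ when H₀ is false (false negative) — here, failing to conclude that a production batch is defective when in fact it is true. Consequence: shipping a defective batch — faulty products reach customers.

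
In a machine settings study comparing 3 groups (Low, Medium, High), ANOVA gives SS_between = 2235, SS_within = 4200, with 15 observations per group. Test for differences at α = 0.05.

df_between = 2, df_within = 42. F = MS_between/MS_within = 1117.5/100.0 = 11.175. F_crit ≈ 3.22. Reject H₀. At least one mean differs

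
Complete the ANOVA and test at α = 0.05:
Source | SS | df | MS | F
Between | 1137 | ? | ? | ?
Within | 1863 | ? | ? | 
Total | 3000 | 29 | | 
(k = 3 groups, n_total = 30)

df_between = 2, df_within = 27. MS_between = 568.5, MS_within = 69.0. F = 8.239, F_crit ≈ 3.354. Reject H₀.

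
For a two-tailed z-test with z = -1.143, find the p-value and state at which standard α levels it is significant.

p = 2·P(Z > |-1.143|) = 2·(1 - Φ(1.143)) ≈ 0.253. Not significant at any standard level.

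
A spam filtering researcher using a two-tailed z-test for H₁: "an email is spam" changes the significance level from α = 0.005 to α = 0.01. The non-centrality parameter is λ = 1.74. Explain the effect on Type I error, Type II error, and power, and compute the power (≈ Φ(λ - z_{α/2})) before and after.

Increasing α from 0.005 to 0.01:
• Type I error rate increases (α is the Type I rate by definition).
• Critical value moves from z_{α/2} = 2.807 to 2.576, so power = Φ(λ - z_{α/2}) goes from Φ(1.74 - 2.807) = 0.143 to Φ(1.74 - 2.576) = 0.202.
• Type II error rate β = 1 - power therefore decreases (0.857 → 0.798).
Appropriate when false negatives are costly — here, a spam email lands in the inbox.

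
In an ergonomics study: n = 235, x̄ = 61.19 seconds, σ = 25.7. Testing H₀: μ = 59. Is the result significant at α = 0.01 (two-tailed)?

z = (61.19 - 59)/(25.7/√235) = 1.306. Since |z| ≤ 2.576, not significant at α = 0.01.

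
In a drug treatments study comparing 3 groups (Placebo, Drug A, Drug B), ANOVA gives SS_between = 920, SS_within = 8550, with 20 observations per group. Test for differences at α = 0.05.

df_between = 2, df_within = 57. F = MS_between/MS_within = 460.0/150.0 = 3.067. F_crit ≈ 3.159. Fail to reject H₀.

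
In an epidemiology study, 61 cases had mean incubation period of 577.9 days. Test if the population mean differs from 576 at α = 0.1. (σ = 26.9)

z = (x̄ - μ₀)/(σ/√n) = (577.9 - 576)/(26.9/√61) = 0.552. Critical value: ±1.645. Since |0.552| ≤ 1.645, Fail to reject H₀.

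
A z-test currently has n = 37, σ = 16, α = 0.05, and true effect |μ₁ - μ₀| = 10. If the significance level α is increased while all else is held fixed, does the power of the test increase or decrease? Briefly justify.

Power increases: a larger α lowers the critical value, so more of the H₁ sampling distribution falls in the rejection region.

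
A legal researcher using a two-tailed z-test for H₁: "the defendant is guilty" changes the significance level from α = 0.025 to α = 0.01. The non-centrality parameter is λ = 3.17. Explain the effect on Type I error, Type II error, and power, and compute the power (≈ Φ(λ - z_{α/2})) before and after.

Decreasing α from 0.025 to 0.01:
• Type I error rate decreases (α is the Type I rate by definition).
• Critical value moves from z_{α/2} = 2.241 to 2.576, so power = Φ(λ - z_{α/2}) goes from Φ(3.17 - 2.241) = 0.824 to Φ(3.17 - 2.576) = 0.724.
• Type II error rate β = 1 - power therefore increases (0.176 → 0.276).
Appropriate when false positives are costly — here, convicting an innocent person.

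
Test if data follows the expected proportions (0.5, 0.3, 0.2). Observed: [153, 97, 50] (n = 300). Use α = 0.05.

Expected: [150.0, 90.0, 60.0]. χ² = 2.271. df = 2, critical = 5.991. Fail to reject H₀.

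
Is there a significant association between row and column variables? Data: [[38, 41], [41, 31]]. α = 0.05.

χ² = 1.181. df = 1, critical = 3.841. Fail to reject H₀. No evidence of dependence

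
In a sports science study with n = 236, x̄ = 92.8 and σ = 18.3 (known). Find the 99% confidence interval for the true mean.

CI = x̄ ± z*(σ/√n) = 92.8 ± 2.576(18.3/√236) = 92.8 ± 3.07 = (89.73, 95.87)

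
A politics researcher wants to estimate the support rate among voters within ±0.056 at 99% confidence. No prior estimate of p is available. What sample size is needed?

Conservative approach: use p = 0.5 (maximizes p(1-p) = 0.25). n = z²(0.25)/E² = 2.576²×0.25/0.056² = 529.0 → n = 529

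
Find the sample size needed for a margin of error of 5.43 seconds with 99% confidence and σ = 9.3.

n = (z*σ/E)² = (2.576×9.3/5.43)² = 19.5 → n = 20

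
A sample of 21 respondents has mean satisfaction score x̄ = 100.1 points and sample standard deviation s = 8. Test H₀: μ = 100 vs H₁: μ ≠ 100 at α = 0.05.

t = (x̄ - μ₀)/(s/√n) = (100.1 - 100)/(8/√21) = 0.057. df = 20, critical t = ±2.086. Fail to reject H₀.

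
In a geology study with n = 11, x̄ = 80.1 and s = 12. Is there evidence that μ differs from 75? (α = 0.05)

t = (x̄ - μ₀)/(s/√n) = (80.1 - 75)/(12/√11) = 1.41. df = 10, critical t = ±2.228. Fail to reject H₀.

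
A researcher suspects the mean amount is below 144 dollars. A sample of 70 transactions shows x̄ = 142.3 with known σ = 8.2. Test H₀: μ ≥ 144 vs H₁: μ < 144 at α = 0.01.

z = -1.735. Critical value: -2.33. Fail to reject H₀.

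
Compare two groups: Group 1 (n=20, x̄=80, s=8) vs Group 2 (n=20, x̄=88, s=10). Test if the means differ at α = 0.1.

Pooled sp = 9.06. t = -2.794, df = 38. Critical t = ±1.686. Reject H₀.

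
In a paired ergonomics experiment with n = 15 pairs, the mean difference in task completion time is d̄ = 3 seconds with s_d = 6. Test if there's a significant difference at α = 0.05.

t = d̄/(s_d/√n) = 3/(6/√15) = 1.936. df = 14, critical t = ±2.145. Fail to reject H₀.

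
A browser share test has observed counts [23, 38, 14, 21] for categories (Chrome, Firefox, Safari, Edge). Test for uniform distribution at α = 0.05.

Expected = 24 each. χ² = Σ(O-E)²/E = 12.75. df = 3, critical value = 7.815. Reject H₀.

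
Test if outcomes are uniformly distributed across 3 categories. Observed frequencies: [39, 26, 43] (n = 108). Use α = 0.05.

Expected = 36 each. χ² = Σ(O-E)²/E = 4.389. df = 2, critical value = 5.991. Fail to reject H₀.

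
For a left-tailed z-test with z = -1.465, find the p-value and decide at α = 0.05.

p = P(Z < -1.465) = Φ(-1.465) ≈ 0.0715. Since p ≥ 0.05, fail to reject H₀ (not significant) at α = 0.05.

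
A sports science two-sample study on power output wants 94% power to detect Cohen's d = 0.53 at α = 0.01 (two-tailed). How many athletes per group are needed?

z_{α/2} = 2.576, z_β = Φ⁻¹(0.94) = 1.555. For medium effect (d = 0.53): n per group = 2(z_{α/2} + z_β)²/d² = 2(2.576 + 1.555)²/0.53² = 121.5 → 122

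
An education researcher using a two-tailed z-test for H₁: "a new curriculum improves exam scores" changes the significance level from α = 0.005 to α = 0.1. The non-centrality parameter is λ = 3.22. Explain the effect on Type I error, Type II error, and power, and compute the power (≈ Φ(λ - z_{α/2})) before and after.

Increasing α from 0.005 to 0.1:
• Type I error rate increases (α is the Type I rate by definition).
• Critical value moves from z_{α/2} = 2.807 to 1.645, so power = Φ(λ - z_{α/2}) goes from Φ(3.22 - 2.807) = 0.66 to Φ(3.22 - 1.645) = 0.942.
• Type II error rate β = 1 - power therefore decreases (0.34 → 0.058).
Appropriate when false negatives are costly — here, keeping the old curriculum when the new one would have helped students.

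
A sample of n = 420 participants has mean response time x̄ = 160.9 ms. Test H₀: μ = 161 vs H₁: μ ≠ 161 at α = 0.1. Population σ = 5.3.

z = (x̄ - μ₀)/(σ/√n) = (160.9 - 161)/(5.3/√420) = -0.387. Critical value: ±1.645. Since |-0.387| ≤ 1.645, Fail to reject H₀.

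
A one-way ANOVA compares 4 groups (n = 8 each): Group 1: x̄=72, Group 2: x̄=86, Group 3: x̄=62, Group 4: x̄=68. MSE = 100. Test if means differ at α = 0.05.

Grand mean = 72.0. SS_between = 2496.0, MS_between = 832.0. F = 8.32, F_crit ≈ 2.947. Reject H₀.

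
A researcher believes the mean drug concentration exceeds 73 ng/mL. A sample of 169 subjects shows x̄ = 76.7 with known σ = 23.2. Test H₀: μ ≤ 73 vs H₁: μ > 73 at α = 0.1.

z = 2.073. Critical value: 1.28. Reject H₀.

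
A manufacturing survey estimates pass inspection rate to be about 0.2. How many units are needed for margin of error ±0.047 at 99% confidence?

n = z²p(1-p)/E² = 2.576²×0.2×0.8/0.047² = 480.6 → n = 481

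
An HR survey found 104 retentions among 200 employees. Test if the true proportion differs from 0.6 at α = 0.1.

p̂ = 0.52, p₀ = 0.6. z = (p̂ - p₀)/√(p₀(1-p₀)/n) = -2.309. Critical: ±1.645. Reject H₀.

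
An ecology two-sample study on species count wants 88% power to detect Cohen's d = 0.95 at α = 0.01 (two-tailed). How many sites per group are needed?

z_{α/2} = 2.576, z_β = Φ⁻¹(0.88) = 1.175. For large effect (d = 0.95): n per group = 2(z_{α/2} + z_β)²/d² = 2(2.576 + 1.175)²/0.95² = 31.2 → 32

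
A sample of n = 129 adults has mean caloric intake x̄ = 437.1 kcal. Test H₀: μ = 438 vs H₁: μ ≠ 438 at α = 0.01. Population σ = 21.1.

z = (x̄ - μ₀)/(σ/√n) = (437.1 - 438)/(21.1/√129) = -0.484. Critical value: ±2.576. Since |-0.484| ≤ 2.576, Fail to reject H₀.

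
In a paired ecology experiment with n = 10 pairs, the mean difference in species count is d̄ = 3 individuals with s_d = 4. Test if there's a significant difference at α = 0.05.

t = d̄/(s_d/√n) = 3/(4/√10) = 2.372. df = 9, critical t = ±2.262. Reject H₀.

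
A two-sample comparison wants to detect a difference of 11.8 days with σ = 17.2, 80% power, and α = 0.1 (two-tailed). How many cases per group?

n per group = 2(z_α/2 + z_β)²σ²/d² = 2×(1.645 + 0.84)²×17.2²/11.8² = 26.2 → n = 27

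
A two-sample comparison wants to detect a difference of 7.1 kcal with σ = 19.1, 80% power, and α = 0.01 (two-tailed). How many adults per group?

n per group = 2(z_α/2 + z_β)²σ²/d² = 2×(2.576 + 0.84)²×19.1²/7.1² = 168.9 → n = 169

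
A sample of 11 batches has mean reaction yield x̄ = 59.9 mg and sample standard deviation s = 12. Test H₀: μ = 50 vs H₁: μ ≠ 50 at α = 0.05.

t = (x̄ - μ₀)/(s/√n) = (59.9 - 50)/(12/√11) = 2.736. df = 10, critical t = ±2.228. Reject H₀.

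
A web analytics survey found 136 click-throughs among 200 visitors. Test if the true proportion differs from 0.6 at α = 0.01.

p̂ = 0.68, p₀ = 0.6. z = (p̂ - p₀)/√(p₀(1-p₀)/n) = 2.309. Critical: ±2.576. Fail to reject H₀.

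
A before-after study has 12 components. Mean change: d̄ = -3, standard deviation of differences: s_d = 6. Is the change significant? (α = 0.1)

t = d̄/(s_d/√n) = -3/(6/√12) = -1.732. df = 11, critical t = ±1.796. Fail to reject H₀.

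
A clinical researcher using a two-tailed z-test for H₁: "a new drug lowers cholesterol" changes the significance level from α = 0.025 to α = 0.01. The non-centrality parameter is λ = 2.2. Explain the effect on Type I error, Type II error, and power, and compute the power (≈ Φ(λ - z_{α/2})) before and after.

Decreasing α from 0.025 to 0.01:
• Type I error rate decreases (α is the Type I rate by definition).
• Critical value moves from z_{α/2} = 2.241 to 2.576, so power = Φ(λ - z_{α/2}) goes from Φ(2.2 - 2.241) = 0.484 to Φ(2.2 - 2.576) = 0.353.
• Type II error rate β = 1 - power therefore increases (0.516 → 0.647).
Appropriate when false positives are costly — here, approving an ineffective drug — patients take a useless medication and may skip effective alternatives.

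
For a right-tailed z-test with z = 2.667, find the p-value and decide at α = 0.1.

p = P(Z > 2.667) = 1 - Φ(2.667) ≈ 0.0038. Since p < 0.1, reject H₀ (significant) at α = 0.1.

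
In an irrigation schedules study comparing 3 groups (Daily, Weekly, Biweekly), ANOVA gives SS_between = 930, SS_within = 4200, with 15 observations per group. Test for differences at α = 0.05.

df_between = 2, df_within = 42. F = MS_between/MS_within = 465.0/100.0 = 4.65. F_crit ≈ 3.22. Reject H₀. At least one mean differs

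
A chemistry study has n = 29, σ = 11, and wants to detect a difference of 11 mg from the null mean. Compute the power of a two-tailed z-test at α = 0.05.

SE = σ/√n = 11/√29 = 2.043. Non-centrality λ = d/SE = 11/2.043 = 5.385. Power ≈ Φ(λ - z_{α/2}) = Φ(5.385 - 1.96) = Φ(3.425) = 1.0.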